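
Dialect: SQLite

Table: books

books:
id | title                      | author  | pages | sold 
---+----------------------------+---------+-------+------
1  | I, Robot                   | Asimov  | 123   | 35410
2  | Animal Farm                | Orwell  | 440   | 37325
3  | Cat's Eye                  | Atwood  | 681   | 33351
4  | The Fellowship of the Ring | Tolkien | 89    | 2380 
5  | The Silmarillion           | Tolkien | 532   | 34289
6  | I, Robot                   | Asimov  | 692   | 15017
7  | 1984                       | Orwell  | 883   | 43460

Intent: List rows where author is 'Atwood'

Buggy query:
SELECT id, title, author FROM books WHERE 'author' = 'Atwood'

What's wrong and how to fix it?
Bug: Single quotes denote string literals in SQL; the column name is being compared as a constant string

Fix: Reference the column as author without single quotes

Corrected query:
SELECT id, title, author FROM books WHERE author = 'Atwood'

Result:
id | title     | author
---+-----------+-------
3  | Cat's Eye | Atwood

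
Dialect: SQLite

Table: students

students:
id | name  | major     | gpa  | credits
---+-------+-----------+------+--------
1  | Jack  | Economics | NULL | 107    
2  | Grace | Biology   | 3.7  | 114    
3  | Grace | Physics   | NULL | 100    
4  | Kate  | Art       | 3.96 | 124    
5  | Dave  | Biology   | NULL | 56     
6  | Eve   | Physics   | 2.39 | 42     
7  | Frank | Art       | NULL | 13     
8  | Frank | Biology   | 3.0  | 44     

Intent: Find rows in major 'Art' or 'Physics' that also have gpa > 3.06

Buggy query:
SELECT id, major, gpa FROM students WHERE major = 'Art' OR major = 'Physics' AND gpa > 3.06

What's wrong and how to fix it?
Bug: AND binds tighter than OR, so this parses as major = 'Art' OR (major = 'Physics' AND gpa > 3.06)

Fix: Add parentheses around the OR so the AND applies to both alternatives

Corrected query:
SELECT id, major, gpa FROM students WHERE (major = 'Art' OR major = 'Physics') AND gpa > 3.06

Result:
id | major | gpa 
---+-------+-----
4  | Art   | 3.96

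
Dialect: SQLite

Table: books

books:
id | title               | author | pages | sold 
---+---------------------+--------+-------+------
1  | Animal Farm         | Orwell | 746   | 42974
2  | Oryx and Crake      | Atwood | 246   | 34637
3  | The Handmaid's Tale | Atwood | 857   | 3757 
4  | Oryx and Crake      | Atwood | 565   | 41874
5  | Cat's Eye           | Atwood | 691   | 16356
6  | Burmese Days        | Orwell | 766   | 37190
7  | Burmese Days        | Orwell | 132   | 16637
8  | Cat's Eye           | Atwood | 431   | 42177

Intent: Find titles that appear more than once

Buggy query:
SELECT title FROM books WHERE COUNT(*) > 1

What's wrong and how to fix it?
Bug: WHERE can't reference COUNT(*); aggregates are computed after WHERE

Fix: Group first, then use HAVING for the count condition

Corrected query:
SELECT title FROM books GROUP BY title HAVING COUNT(*) > 1

Result:
title         
--------------
Burmese Days  
Cat's Eye     
Oryx and Crake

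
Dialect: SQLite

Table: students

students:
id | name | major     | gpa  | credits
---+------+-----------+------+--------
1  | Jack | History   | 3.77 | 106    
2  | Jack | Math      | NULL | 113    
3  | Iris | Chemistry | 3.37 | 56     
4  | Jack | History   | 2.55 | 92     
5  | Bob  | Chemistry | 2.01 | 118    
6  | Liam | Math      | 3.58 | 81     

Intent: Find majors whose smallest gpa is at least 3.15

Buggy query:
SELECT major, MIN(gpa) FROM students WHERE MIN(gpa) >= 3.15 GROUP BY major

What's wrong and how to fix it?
Bug: MIN() in WHERE is a misuse of aggregate

Fix: Use HAVING for the per-group MIN condition

Corrected query:
SELECT major, MIN(gpa) FROM students GROUP BY major HAVING MIN(gpa) >= 3.15

Result:
major | MIN(gpa)
------+---------
Math  | 3.58    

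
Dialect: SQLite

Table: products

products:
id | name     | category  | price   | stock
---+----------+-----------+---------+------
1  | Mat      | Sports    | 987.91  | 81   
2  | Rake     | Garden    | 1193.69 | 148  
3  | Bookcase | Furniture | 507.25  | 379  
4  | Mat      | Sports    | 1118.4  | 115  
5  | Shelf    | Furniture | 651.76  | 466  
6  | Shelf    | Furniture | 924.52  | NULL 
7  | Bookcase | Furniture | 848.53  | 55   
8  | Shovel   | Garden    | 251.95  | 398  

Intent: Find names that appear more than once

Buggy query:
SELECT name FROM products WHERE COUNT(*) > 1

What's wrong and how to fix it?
Bug: COUNT(*) is an aggregate and cannot be used in WHERE

Fix: GROUP BY name, then filter groups with HAVING COUNT(*) > 1

Corrected query:
SELECT name FROM products GROUP BY name HAVING COUNT(*) > 1

Result:
name    
--------
Bookcase
Mat     
Shelf   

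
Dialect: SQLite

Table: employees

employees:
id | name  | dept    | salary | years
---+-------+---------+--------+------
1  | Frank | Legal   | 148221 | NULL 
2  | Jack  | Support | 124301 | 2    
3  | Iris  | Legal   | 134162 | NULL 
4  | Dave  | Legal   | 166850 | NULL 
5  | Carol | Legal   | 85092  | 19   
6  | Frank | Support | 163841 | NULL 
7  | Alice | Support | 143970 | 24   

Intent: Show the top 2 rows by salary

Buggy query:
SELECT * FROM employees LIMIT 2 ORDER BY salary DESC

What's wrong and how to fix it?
Bug: LIMIT must come after ORDER BY

Fix: Sort with ORDER BY, then apply LIMIT

Corrected query:
SELECT * FROM employees ORDER BY salary DESC LIMIT 2

Result:
id | name  | dept    | salary | years
---+-------+---------+--------+------
4  | Dave  | Legal   | 166850 | NULL 
6  | Frank | Support | 163841 | NULL 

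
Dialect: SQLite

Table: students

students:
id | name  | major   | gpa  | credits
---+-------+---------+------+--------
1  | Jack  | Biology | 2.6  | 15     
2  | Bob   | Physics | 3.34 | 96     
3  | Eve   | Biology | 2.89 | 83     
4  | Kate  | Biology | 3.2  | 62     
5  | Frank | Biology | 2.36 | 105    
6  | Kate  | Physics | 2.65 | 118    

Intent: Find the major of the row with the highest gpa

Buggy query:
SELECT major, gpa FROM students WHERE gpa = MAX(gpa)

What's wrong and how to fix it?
Bug: WHERE is evaluated per row; an aggregate over the whole table isn't defined there

Fix: Wrap MAX in a scalar subquery so WHERE compares against a single value

Corrected query:
SELECT major, gpa FROM students WHERE gpa = (SELECT MAX(gpa) FROM students)

Result:
major   | gpa 
--------+-----
Physics | 3.34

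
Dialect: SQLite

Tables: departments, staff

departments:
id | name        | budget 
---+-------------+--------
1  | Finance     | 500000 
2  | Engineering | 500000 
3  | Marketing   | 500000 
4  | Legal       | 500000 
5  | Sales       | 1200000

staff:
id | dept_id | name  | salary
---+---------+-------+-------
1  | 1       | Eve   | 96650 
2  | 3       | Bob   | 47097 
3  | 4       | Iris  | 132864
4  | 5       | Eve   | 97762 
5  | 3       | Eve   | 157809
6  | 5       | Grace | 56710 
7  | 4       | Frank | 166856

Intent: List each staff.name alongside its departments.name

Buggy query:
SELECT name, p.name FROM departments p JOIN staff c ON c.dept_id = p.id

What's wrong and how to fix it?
Bug: 'name' exists in both joined tables, so the database can't tell which one is meant

Fix: Qualify the column with its table alias (c.name)

Corrected query:
SELECT c.name, p.name FROM departments p JOIN staff c ON c.dept_id = p.id

Result:
name  | name     
------+----------
Eve   | Finance  
Bob   | Marketing
Iris  | Legal    
Eve   | Sales    
Eve   | Marketing
Grace | Sales    
Frank | Legal    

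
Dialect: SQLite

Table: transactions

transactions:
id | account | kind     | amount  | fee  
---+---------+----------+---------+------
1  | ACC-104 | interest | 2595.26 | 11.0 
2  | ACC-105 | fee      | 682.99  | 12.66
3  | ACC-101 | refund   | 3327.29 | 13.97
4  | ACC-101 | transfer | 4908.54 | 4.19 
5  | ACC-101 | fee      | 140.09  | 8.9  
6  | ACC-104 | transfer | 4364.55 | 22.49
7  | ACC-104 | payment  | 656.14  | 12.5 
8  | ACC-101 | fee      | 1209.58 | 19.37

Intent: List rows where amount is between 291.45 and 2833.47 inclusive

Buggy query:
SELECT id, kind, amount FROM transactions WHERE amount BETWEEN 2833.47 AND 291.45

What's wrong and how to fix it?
Bug: BETWEEN expects the lower bound first; with 2833.47 AND 291.45 the range is empty

Fix: Write BETWEEN 291.45 AND 2833.47

Corrected query:
SELECT id, kind, amount FROM transactions WHERE amount BETWEEN 291.45 AND 2833.47

Result:
id | kind     | amount 
---+----------+--------
1  | interest | 2595.26
2  | fee      | 682.99 
7  | payment  | 656.14 
8  | fee      | 1209.58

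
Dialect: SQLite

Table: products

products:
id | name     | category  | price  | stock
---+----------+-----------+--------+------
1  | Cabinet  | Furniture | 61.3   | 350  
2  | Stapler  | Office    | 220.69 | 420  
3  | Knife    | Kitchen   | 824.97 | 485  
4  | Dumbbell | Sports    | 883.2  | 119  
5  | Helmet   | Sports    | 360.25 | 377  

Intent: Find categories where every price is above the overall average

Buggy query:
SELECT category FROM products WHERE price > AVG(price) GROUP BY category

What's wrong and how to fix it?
Bug: AVG() is an aggregate; it can't sit directly in WHERE

Fix: Compute the overall average in a scalar subquery and compare each group's MIN against it in HAVING

Corrected query:
SELECT category FROM products GROUP BY category HAVING MIN(price) > (SELECT AVG(price) FROM products)

Result:
category
--------
Kitchen 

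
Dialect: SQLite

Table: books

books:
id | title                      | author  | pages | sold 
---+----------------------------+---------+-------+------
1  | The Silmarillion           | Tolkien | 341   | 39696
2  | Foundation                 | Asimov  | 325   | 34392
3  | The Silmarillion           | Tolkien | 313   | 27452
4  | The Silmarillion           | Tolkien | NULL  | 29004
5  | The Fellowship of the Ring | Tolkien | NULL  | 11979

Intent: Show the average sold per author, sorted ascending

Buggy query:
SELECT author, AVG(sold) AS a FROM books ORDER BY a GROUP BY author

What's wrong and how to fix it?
Bug: GROUP BY must precede ORDER BY

Fix: Move ORDER BY to the end, after GROUP BY

Corrected query:
SELECT author, AVG(sold) AS a FROM books GROUP BY author ORDER BY a

Result:
author  | a       
--------+---------
Tolkien | 27032.75
Asimov  | 34392   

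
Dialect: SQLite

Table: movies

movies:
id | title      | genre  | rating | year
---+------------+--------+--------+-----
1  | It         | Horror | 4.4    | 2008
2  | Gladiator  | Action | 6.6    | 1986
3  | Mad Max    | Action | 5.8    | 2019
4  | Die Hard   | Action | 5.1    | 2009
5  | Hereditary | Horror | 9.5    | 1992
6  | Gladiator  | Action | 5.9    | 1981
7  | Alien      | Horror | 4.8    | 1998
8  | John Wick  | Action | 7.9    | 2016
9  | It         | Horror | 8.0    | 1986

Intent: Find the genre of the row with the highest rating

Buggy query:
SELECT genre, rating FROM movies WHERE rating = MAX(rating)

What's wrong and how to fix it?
Bug: WHERE is evaluated per row; an aggregate over the whole table isn't defined there

Fix: Wrap MAX in a scalar subquery so WHERE compares against a single value

Corrected query:
SELECT genre, rating FROM movies WHERE rating = (SELECT MAX(rating) FROM movies)

Result:
genre  | rating
-------+-------
Horror | 9.5   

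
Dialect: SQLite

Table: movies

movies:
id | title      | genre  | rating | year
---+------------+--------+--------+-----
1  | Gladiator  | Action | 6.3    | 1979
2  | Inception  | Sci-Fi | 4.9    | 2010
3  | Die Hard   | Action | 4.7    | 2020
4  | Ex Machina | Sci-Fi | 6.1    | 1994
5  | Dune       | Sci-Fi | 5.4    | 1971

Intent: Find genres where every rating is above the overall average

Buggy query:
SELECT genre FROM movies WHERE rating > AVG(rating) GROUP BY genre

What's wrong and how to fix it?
Bug: WHERE evaluates per row before aggregation, so AVG() is unavailable

Fix: Compute the overall average in a scalar subquery and compare each group's MIN against it in HAVING

Corrected query:
SELECT genre FROM movies GROUP BY genre HAVING MIN(rating) > (SELECT AVG(rating) FROM movies)

Result:
(no rows)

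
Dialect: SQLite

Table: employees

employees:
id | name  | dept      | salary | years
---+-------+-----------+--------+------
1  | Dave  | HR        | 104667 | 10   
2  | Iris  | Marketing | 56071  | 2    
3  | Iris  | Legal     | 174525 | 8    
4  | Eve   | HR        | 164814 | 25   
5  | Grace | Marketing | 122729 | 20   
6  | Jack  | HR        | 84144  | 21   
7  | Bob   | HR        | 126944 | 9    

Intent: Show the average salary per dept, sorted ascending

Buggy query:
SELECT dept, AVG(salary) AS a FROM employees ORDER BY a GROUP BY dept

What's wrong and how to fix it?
Bug: ORDER BY appears before GROUP BY; SQL clause order requires GROUP BY first

Fix: Move ORDER BY to the end, after GROUP BY

Corrected query:
SELECT dept, AVG(salary) AS a FROM employees GROUP BY dept ORDER BY a

Result:
dept      | a        
----------+----------
Marketing | 89400    
HR        | 120142.25
Legal     | 174525   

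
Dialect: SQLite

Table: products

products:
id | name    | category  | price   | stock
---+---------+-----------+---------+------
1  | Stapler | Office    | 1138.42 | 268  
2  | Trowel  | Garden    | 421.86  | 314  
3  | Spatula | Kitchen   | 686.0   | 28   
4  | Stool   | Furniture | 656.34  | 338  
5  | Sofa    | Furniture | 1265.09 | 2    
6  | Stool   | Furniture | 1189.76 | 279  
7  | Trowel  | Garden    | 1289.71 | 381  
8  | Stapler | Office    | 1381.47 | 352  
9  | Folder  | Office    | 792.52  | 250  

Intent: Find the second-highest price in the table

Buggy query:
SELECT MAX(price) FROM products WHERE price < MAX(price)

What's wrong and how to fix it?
Bug: The inner MAX is an aggregate inside WHERE, which is not allowed

Fix: Put the inner MAX in a scalar subquery

Corrected query:
SELECT MAX(price) FROM products WHERE price < (SELECT MAX(price) FROM products)

Result:
MAX(price)
----------
1289.71   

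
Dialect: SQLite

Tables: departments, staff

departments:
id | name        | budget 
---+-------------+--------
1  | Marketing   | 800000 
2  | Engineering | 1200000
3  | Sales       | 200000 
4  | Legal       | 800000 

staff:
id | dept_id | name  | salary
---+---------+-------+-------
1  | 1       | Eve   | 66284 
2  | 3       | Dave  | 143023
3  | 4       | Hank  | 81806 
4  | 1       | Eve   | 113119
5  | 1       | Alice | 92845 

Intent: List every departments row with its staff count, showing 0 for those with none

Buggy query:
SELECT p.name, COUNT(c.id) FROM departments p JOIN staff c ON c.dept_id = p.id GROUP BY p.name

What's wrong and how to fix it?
Bug: An inner join excludes parents with zero children

Fix: Use LEFT JOIN so parents without children still appear (COUNT(c.id) gives 0)

Corrected query:
SELECT p.name, COUNT(c.id) FROM departments p LEFT JOIN staff c ON c.dept_id = p.id GROUP BY p.name

Result:
name        | COUNT(c.id)
------------+------------
Engineering | 0          
Legal       | 1          
Marketing   | 3          
Sales       | 1          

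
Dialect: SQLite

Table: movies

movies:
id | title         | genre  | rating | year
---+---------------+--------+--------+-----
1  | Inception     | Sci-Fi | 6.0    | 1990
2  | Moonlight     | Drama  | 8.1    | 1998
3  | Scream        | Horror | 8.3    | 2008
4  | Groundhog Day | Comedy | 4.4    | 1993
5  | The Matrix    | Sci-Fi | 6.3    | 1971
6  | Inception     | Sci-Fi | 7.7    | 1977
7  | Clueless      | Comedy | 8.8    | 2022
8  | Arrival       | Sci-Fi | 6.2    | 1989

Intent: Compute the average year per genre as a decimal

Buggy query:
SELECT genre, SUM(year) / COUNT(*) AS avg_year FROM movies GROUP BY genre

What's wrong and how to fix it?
Bug: Both operands are integers, so '/' performs integer division and truncates

Fix: Multiply by 1.0 (or CAST to REAL) to force floating-point division

Corrected query:
SELECT genre, SUM(year) * 1.0 / COUNT(*) AS avg_year FROM movies GROUP BY genre

Result:
genre  | avg_year
-------+---------
Comedy | 2007.5  
Drama  | 1998    
Horror | 2008    
Sci-Fi | 1981.75 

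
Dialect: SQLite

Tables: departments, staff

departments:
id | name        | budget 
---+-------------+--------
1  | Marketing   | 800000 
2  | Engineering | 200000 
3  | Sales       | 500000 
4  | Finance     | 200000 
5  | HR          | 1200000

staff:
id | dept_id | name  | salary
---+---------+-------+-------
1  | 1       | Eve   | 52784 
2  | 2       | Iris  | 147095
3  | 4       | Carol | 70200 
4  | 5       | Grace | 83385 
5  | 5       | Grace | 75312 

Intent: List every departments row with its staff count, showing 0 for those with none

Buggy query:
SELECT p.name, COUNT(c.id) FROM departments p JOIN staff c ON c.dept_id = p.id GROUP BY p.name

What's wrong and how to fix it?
Bug: INNER JOIN drops departments rows that have no matching staff rows

Fix: Switch to LEFT JOIN to retain unmatched parent rows

Corrected query:
SELECT p.name, COUNT(c.id) FROM departments p LEFT JOIN staff c ON c.dept_id = p.id GROUP BY p.name

Result:
name        | COUNT(c.id)
------------+------------
Engineering | 1          
Finance     | 1          
HR          | 2          
Marketing   | 1          
Sales       | 0          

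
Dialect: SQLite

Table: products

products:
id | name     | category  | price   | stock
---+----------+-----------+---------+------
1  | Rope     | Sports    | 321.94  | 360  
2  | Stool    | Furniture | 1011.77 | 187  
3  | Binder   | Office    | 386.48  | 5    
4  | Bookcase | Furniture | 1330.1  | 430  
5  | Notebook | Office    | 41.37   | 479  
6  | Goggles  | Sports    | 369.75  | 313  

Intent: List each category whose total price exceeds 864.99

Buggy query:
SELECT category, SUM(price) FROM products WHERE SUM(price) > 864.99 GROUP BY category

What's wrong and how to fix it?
Bug: WHERE runs before GROUP BY, so aggregates aren't available there

Fix: Use HAVING (which filters groups after aggregation) instead of WHERE

Corrected query:
SELECT category, SUM(price) FROM products GROUP BY category HAVING SUM(price) > 864.99

Result:
category  | SUM(price)
----------+-----------
Furniture | 2341.87   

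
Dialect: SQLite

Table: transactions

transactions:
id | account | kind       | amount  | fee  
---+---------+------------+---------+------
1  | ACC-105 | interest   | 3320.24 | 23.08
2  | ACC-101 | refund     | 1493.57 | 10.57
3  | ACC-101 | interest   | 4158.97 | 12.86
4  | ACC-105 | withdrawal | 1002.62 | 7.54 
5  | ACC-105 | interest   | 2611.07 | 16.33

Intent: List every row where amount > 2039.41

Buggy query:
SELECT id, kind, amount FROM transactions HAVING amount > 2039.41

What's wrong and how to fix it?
Bug: HAVING filters the output of aggregation, but this query has no GROUP BY and no aggregate functions, so SQLite rejects it (HAVING clause on a non-aggregate query); the condition here is per row

Fix: Replace HAVING with WHERE since the condition applies to individual rows

Corrected query:
SELECT id, kind, amount FROM transactions WHERE amount > 2039.41

Result:
id | kind     | amount 
---+----------+--------
1  | interest | 3320.24
3  | interest | 4158.97
5  | interest | 2611.07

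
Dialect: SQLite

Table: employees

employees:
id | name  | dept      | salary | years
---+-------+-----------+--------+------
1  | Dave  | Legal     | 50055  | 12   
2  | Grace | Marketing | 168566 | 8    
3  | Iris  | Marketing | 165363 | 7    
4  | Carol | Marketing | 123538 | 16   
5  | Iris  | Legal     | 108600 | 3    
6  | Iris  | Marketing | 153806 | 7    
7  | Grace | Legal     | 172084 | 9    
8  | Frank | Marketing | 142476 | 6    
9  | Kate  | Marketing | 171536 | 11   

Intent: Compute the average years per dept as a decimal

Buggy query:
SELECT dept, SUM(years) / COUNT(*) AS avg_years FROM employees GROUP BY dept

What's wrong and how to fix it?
Bug: SUM(years) and COUNT(*) are both integers; the division truncates the fractional part

Fix: Multiply by 1.0 (or CAST to REAL) to force floating-point division

Corrected query:
SELECT dept, SUM(years) * 1.0 / COUNT(*) AS avg_years FROM employees GROUP BY dept

Result:
dept      | avg_years
----------+----------
Legal     | 8        
Marketing | 9.166667 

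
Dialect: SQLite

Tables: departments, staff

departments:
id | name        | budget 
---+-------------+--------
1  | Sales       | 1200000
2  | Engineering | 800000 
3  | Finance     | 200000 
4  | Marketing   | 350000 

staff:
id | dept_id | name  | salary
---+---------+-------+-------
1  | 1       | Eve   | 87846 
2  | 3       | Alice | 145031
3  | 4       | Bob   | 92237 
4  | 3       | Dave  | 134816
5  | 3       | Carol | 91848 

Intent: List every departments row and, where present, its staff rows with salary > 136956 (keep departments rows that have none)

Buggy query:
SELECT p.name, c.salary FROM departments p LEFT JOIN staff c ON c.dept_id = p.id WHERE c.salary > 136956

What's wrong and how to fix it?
Bug: A WHERE condition on the right-hand table after LEFT JOIN drops unmatched parents

Fix: Put 'c.salary > 136956' in the JOIN's ON clause instead of WHERE

Corrected query:
SELECT p.name, c.salary FROM departments p LEFT JOIN staff c ON c.dept_id = p.id AND c.salary > 136956

Result:
name        | salary
------------+-------
Sales       | NULL  
Engineering | NULL  
Finance     | 145031
Marketing   | NULL  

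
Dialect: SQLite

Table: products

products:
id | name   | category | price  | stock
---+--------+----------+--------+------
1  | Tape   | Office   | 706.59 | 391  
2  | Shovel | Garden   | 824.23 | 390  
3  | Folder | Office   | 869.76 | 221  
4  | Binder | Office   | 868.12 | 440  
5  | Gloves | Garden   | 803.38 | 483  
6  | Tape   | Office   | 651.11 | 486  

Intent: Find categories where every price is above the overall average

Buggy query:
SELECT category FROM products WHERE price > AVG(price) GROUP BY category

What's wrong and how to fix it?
Bug: AVG() is an aggregate; it can't sit directly in WHERE

Fix: Compute the overall average in a scalar subquery and compare each group's MIN against it in HAVING

Corrected query:
SELECT category FROM products GROUP BY category HAVING MIN(price) > (SELECT AVG(price) FROM products)

Result:
category
--------
Garden  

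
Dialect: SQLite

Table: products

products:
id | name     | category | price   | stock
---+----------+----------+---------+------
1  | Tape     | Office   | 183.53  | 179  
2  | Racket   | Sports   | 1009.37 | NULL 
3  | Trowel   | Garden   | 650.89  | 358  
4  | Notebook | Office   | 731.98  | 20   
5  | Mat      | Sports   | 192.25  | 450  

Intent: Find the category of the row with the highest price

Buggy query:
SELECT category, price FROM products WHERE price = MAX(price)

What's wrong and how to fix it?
Bug: WHERE is evaluated per row; an aggregate over the whole table isn't defined there

Fix: Wrap MAX in a scalar subquery so WHERE compares against a single value

Corrected query:
SELECT category, price FROM products WHERE price = (SELECT MAX(price) FROM products)

Result:
category | price  
---------+--------
Sports   | 1009.37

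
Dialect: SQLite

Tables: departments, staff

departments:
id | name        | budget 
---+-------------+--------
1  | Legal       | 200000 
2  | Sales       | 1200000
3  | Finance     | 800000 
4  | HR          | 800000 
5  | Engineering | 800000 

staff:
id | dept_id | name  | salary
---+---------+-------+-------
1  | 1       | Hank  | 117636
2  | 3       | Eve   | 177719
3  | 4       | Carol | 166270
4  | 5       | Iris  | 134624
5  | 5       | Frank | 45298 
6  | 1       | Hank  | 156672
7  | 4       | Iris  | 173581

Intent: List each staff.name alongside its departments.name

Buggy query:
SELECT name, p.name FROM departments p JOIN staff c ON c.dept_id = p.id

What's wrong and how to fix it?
Bug: Both tables have a 'name' column; the unqualified reference is ambiguous

Fix: Qualify the column with its table alias (c.name)

Corrected query:
SELECT c.name, p.name FROM departments p JOIN staff c ON c.dept_id = p.id

Result:
name  | name       
------+------------
Hank  | Legal      
Eve   | Finance    
Carol | HR         
Iris  | Engineering
Frank | Engineering
Hank  | Legal      
Iris  | HR         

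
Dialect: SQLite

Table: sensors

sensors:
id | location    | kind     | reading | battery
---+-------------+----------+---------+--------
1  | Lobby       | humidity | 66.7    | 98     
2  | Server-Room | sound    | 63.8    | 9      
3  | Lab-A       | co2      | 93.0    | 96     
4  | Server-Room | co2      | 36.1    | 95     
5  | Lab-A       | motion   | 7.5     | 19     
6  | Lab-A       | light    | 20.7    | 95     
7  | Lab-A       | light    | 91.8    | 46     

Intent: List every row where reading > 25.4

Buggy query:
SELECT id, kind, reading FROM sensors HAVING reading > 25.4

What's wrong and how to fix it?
Bug: HAVING filters the output of aggregation, but this query has no GROUP BY and no aggregate functions, so SQLite rejects it (HAVING clause on a non-aggregate query); the condition here is per row

Fix: Use WHERE for row-level filtering

Corrected query:
SELECT id, kind, reading FROM sensors WHERE reading > 25.4

Result:
id | kind     | reading
---+----------+--------
1  | humidity | 66.7   
2  | sound    | 63.8   
3  | co2      | 93     
4  | co2      | 36.1   
7  | light    | 91.8   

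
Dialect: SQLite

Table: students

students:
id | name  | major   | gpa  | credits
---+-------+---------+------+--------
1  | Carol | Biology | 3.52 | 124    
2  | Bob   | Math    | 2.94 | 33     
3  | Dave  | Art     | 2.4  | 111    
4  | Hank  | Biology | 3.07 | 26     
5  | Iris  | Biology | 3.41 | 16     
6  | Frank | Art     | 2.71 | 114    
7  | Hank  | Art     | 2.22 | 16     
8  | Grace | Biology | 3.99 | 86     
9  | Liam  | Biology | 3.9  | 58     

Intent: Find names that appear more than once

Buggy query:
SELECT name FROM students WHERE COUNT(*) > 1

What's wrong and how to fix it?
Bug: COUNT(*) is an aggregate and cannot be used in WHERE

Fix: GROUP BY name, then filter groups with HAVING COUNT(*) > 1

Corrected query:
SELECT name FROM students GROUP BY name HAVING COUNT(*) > 1

Result:
name
----
Hank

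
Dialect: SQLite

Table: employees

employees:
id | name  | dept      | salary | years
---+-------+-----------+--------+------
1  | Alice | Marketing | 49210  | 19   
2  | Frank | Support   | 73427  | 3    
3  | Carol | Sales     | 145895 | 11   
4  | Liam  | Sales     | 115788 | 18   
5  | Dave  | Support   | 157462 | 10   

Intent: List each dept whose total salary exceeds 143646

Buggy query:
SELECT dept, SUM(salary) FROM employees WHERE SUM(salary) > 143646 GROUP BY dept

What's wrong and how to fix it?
Bug: Aggregate functions cannot appear in a WHERE clause

Fix: Use HAVING (which filters groups after aggregation) instead of WHERE

Corrected query:
SELECT dept, SUM(salary) FROM employees GROUP BY dept HAVING SUM(salary) > 143646

Result:
dept    | SUM(salary)
--------+------------
Sales   | 261683     
Support | 230889     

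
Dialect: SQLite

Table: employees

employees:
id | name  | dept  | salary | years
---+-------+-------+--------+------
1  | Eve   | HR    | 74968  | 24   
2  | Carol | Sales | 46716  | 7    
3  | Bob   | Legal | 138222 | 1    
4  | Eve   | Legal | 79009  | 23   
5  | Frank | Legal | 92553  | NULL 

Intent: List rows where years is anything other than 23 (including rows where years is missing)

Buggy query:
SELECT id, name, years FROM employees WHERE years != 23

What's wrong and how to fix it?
Bug: 'years != 23' is unknown when years is NULL, so NULL rows are silently excluded

Fix: Add an explicit OR years IS NULL to include the missing-value rows

Corrected query:
SELECT id, name, years FROM employees WHERE years != 23 OR years IS NULL

Result:
id | name  | years
---+-------+------
1  | Eve   | 24   
2  | Carol | 7    
3  | Bob   | 1    
5  | Frank | NULL 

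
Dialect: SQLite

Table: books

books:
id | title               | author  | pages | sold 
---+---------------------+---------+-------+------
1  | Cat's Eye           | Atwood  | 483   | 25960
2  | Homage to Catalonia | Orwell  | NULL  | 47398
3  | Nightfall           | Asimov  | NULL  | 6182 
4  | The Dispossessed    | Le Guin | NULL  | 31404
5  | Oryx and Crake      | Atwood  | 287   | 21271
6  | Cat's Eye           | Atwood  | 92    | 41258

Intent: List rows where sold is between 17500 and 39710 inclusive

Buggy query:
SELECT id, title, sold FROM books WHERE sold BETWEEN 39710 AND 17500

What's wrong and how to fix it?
Bug: The bounds are reversed; BETWEEN a AND b requires a <= b to match anything

Fix: Write BETWEEN 17500 AND 39710

Corrected query:
SELECT id, title, sold FROM books WHERE sold BETWEEN 17500 AND 39710

Result:
id | title            | sold 
---+------------------+------
1  | Cat's Eye        | 25960
4  | The Dispossessed | 31404
5  | Oryx and Crake   | 21271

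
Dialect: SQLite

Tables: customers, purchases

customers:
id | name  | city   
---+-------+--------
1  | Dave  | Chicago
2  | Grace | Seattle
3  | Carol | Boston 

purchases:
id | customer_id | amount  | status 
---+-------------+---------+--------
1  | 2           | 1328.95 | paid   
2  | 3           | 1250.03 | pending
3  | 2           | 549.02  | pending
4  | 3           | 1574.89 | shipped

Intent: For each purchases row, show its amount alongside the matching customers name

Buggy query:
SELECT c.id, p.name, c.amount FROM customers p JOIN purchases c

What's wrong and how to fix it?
Bug: Missing join condition: each purchases row is matched to all customers rows instead of just its own

Fix: Add ON c.customer_id = p.id to the JOIN

Corrected query:
SELECT c.id, p.name, c.amount FROM customers p JOIN purchases c ON c.customer_id = p.id

Result:
id | name  | amount 
---+-------+--------
1  | Grace | 1328.95
2  | Carol | 1250.03
3  | Grace | 549.02 
4  | Carol | 1574.89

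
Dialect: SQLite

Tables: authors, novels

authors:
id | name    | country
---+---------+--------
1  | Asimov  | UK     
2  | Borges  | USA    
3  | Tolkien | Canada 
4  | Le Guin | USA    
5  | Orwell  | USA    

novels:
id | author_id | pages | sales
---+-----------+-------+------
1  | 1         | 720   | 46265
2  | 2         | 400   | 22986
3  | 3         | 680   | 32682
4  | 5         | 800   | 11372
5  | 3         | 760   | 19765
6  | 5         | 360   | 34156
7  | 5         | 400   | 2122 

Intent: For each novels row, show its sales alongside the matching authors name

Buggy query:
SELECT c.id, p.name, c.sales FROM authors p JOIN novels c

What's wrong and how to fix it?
Bug: JOIN with no ON clause produces a cartesian product; every novels row pairs with every authors row

Fix: Add ON c.author_id = p.id to the JOIN

Corrected query:
SELECT c.id, p.name, c.sales FROM authors p JOIN novels c ON c.author_id = p.id

Result:
id | name    | sales
---+---------+------
1  | Asimov  | 46265
2  | Borges  | 22986
3  | Tolkien | 32682
4  | Orwell  | 11372
5  | Tolkien | 19765
6  | Orwell  | 34156
7  | Orwell  | 2122 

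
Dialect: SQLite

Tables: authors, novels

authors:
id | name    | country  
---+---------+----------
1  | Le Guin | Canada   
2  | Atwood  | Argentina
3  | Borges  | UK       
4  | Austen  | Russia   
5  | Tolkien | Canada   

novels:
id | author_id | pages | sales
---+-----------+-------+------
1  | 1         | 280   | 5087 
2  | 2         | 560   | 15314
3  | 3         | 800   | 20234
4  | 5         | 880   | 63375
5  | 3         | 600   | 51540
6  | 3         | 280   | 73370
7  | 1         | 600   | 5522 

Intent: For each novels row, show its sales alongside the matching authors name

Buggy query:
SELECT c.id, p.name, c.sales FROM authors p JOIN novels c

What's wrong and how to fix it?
Bug: JOIN with no ON clause produces a cartesian product; every novels row pairs with every authors row

Fix: Specify the join condition linking the foreign key to the parent id

Corrected query:
SELECT c.id, p.name, c.sales FROM authors p JOIN novels c ON c.author_id = p.id

Result:
id | name    | sales
---+---------+------
1  | Le Guin | 5087 
2  | Atwood  | 15314
3  | Borges  | 20234
4  | Tolkien | 63375
5  | Borges  | 51540
6  | Borges  | 73370
7  | Le Guin | 5522 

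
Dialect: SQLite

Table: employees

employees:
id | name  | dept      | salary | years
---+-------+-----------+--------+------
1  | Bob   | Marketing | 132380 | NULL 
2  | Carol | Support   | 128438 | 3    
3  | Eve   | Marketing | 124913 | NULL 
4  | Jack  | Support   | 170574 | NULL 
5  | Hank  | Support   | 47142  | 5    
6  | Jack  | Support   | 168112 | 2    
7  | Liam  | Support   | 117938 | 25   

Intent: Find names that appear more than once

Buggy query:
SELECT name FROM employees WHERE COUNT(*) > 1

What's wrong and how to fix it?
Bug: WHERE can't reference COUNT(*); aggregates are computed after WHERE

Fix: Group first, then use HAVING for the count condition

Corrected query:
SELECT name FROM employees GROUP BY name HAVING COUNT(*) > 1

Result:
name
----
Jack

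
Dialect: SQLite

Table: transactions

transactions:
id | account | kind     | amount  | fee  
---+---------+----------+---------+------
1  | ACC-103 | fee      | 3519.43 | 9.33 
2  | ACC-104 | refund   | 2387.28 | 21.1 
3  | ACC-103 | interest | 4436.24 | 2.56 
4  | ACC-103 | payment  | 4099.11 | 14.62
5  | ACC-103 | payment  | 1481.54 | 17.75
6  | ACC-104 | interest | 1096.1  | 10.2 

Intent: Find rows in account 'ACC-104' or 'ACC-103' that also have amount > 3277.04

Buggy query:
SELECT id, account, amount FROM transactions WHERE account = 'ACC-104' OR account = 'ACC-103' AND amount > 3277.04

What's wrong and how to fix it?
Bug: Without parentheses, AND is evaluated before OR, so the amount filter only applies to the 'ACC-103' branch

Fix: Group the OR with parentheses (or use IN), then AND the threshold

Corrected query:
SELECT id, account, amount FROM transactions WHERE (account = 'ACC-104' OR account = 'ACC-103') AND amount > 3277.04

Result:
id | account | amount 
---+---------+--------
1  | ACC-103 | 3519.43
3  | ACC-103 | 4436.24
4  | ACC-103 | 4099.11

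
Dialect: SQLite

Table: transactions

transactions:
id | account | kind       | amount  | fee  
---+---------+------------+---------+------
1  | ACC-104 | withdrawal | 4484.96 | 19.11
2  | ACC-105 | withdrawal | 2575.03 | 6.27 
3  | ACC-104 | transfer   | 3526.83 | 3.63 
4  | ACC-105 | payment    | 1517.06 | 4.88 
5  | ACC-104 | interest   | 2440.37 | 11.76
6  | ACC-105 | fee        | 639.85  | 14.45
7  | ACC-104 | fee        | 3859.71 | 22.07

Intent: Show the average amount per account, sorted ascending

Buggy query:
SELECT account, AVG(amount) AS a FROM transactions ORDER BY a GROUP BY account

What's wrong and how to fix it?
Bug: ORDER BY appears before GROUP BY; SQL clause order requires GROUP BY first

Fix: Move ORDER BY to the end, after GROUP BY

Corrected query:
SELECT account, AVG(amount) AS a FROM transactions GROUP BY account ORDER BY a

Result:
account | a          
--------+------------
ACC-105 | 1577.313333
ACC-104 | 3577.9675  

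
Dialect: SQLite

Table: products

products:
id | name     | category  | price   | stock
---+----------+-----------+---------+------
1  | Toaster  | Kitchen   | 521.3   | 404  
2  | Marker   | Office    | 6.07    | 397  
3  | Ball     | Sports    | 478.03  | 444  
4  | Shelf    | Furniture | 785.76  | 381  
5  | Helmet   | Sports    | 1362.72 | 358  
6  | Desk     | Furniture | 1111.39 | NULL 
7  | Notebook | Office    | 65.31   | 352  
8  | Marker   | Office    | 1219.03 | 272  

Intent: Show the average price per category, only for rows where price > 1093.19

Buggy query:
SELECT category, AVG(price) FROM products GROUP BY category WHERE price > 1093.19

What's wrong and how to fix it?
Bug: WHERE cannot follow GROUP BY

Fix: Place WHERE between FROM and GROUP BY

Corrected query:
SELECT category, AVG(price) FROM products WHERE price > 1093.19 GROUP BY category

Result:
category  | AVG(price)
----------+-----------
Furniture | 1111.39   
Office    | 1219.03   
Sports    | 1362.72   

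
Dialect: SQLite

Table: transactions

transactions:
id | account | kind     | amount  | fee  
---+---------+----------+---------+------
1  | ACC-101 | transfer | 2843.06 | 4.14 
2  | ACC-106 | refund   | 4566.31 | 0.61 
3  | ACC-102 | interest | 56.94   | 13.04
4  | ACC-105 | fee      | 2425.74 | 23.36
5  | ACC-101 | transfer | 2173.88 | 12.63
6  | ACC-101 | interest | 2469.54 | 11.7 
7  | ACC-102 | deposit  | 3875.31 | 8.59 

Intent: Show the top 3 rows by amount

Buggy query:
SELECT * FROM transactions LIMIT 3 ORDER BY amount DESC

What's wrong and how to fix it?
Bug: ORDER BY cannot follow LIMIT; LIMIT is the final clause

Fix: Sort with ORDER BY, then apply LIMIT

Corrected query:
SELECT * FROM transactions ORDER BY amount DESC LIMIT 3

Result:
id | account | kind     | amount  | fee 
---+---------+----------+---------+-----
2  | ACC-106 | refund   | 4566.31 | 0.61
7  | ACC-102 | deposit  | 3875.31 | 8.59
1  | ACC-101 | transfer | 2843.06 | 4.14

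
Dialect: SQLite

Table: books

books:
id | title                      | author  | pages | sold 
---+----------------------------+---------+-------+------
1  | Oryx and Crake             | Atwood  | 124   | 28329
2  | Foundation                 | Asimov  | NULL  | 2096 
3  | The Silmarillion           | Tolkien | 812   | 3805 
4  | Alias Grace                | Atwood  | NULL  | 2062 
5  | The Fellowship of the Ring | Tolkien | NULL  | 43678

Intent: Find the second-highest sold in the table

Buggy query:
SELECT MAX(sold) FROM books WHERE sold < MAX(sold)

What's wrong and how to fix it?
Bug: MAX(sold) on the right of the comparison is an aggregate-in-WHERE error

Fix: Compute the overall MAX in a subquery, then take MAX of rows below it

Corrected query:
SELECT MAX(sold) FROM books WHERE sold < (SELECT MAX(sold) FROM books)

Result:
MAX(sold)
---------
28329    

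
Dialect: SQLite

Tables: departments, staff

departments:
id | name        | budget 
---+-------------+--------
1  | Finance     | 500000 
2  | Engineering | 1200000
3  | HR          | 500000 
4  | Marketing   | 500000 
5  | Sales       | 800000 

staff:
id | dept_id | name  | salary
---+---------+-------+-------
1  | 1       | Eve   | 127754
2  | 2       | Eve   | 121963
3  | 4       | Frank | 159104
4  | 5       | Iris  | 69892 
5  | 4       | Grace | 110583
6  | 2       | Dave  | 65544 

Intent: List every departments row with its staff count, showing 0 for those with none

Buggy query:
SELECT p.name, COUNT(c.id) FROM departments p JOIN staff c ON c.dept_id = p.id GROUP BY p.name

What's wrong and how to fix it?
Bug: INNER JOIN drops departments rows that have no matching staff rows

Fix: Use LEFT JOIN so parents without children still appear (COUNT(c.id) gives 0)

Corrected query:
SELECT p.name, COUNT(c.id) FROM departments p LEFT JOIN staff c ON c.dept_id = p.id GROUP BY p.name

Result:
name        | COUNT(c.id)
------------+------------
Engineering | 2          
Finance     | 1          
HR          | 0          
Marketing   | 2          
Sales       | 1          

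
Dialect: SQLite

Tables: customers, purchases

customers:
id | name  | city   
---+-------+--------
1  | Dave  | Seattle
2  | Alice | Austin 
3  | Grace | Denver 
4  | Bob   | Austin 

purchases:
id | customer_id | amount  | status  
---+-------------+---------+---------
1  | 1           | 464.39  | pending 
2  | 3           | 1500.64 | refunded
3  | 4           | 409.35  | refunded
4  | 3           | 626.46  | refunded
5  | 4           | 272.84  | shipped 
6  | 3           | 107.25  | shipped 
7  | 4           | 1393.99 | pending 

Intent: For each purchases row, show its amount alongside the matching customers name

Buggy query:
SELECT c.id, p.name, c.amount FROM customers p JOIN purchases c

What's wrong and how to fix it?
Bug: JOIN with no ON clause produces a cartesian product; every purchases row pairs with every customers row

Fix: Specify the join condition linking the foreign key to the parent id

Corrected query:
SELECT c.id, p.name, c.amount FROM customers p JOIN purchases c ON c.customer_id = p.id

Result:
id | name  | amount 
---+-------+--------
1  | Dave  | 464.39 
2  | Grace | 1500.64
3  | Bob   | 409.35 
4  | Grace | 626.46 
5  | Bob   | 272.84 
6  | Grace | 107.25 
7  | Bob   | 1393.99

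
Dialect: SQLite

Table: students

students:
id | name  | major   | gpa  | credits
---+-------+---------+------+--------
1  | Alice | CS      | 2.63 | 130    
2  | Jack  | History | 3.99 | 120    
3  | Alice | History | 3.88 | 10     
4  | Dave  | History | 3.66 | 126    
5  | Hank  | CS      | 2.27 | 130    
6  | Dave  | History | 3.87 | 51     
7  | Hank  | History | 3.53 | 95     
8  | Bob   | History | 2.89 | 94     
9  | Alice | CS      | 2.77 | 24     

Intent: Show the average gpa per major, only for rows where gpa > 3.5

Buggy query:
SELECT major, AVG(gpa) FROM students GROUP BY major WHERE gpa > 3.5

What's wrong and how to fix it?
Bug: WHERE cannot follow GROUP BY

Fix: Place WHERE between FROM and GROUP BY

Corrected query:
SELECT major, AVG(gpa) FROM students WHERE gpa > 3.5 GROUP BY major

Result:
major   | AVG(gpa)
--------+---------
History | 3.786   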